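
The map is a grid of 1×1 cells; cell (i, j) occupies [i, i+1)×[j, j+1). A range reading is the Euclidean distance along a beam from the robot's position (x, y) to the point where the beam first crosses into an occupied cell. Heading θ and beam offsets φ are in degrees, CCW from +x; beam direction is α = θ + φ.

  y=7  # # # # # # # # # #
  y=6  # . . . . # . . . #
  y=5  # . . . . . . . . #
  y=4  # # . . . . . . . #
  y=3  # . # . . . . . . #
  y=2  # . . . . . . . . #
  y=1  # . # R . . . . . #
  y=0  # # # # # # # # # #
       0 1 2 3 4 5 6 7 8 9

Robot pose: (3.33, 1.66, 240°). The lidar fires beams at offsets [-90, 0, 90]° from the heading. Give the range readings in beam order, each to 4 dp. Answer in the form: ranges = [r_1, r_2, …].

ranges = [0.3811, 0.6600, 1.3200]

beam 1: φ=-90°, α=150°
  cosα=-0.8660 sinα=0.5000 | (3,1) | tMaxX 0.3811 tMaxY 0.6800 | tΔX 1.1547 tΔY 2.0000
    t=0.3811 [x] (2,1) — stop
  → r_1 = 0.3811
beam 2: φ=0°, α=240°
  cosα=-0.5000 sinα=-0.8660 | (3,1) | tMaxX 0.6600 tMaxY 0.7621 | tΔX 2.0000 tΔY 1.1547
    t=0.6600 [x] (2,1) — stop
  → r_2 = 0.6600
beam 3: φ=90°, α=330°
  cosα=0.8660 sinα=-0.5000 | (3,1) | tMaxX 0.7736 tMaxY 1.3200 | tΔX 1.1547 tΔY 2.0000
    t=0.7736 [x] (4,1)
    t=1.3200 [y] (4,0) — stop
  → r_3 = 1.3200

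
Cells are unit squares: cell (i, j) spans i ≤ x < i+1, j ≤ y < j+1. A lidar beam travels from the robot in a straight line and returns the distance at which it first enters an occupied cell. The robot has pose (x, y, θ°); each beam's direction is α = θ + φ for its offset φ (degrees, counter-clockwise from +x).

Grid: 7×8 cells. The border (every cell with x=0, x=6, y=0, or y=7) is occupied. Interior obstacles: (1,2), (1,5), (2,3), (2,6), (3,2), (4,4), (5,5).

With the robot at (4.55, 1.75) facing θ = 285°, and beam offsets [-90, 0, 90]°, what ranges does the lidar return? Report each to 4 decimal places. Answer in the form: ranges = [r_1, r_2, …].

beam 1: φ=-90°, α=195°
  direction (-0.9659, -0.2588); cell (4,1); t to first gridline: x 0.5694, y 2.8978 (then +1.0353 / +3.8637)
    (3,1) via x @ 0.5694
    (2,1) via x @ 1.6047
    (1,1) via x @ 2.6400
    (1,0) via y @ 2.8978  # hit
  → r_1 = 2.8978
beam 2: φ=0°, α=285°
  direction (0.2588, -0.9659); cell (4,1); t to first gridline: x 1.7387, y 0.7765 (then +3.8637 / +1.0353)
    (4,0) via y @ 0.7765  # hit
  → r_2 = 0.7765
beam 3: φ=90°, α=15°
  direction (0.9659, 0.2588); cell (4,1); t to first gridline: x 0.4659, y 0.9659 (then +1.0353 / +3.8637)
    (5,1) via x @ 0.4659
    (5,2) via y @ 0.9659
    (6,2) via x @ 1.5012  # hit
  → r_3 = 1.5012

ranges = [2.8978, 0.7765, 1.5012]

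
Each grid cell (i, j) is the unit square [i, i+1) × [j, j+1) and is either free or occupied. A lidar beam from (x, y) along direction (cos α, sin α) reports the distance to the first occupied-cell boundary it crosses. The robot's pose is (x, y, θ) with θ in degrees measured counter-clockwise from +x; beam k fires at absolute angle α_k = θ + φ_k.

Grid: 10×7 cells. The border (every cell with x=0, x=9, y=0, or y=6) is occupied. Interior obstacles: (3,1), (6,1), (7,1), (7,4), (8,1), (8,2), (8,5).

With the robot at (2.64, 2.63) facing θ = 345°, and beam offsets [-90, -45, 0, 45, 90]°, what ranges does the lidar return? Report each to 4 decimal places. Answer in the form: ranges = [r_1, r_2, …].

beam 1: φ=-90°, α=255°
  cosα=-0.2588 sinα=-0.9659 | (2,2) | tMaxX 2.4728 tMaxY 0.6522 | tΔX 3.8637 tΔY 1.0353
    t=0.6522 [y] (2,1)
    t=1.6875 [y] (2,0) — stop
  → r_1 = 1.6875
beam 2: φ=-45°, α=300°
  cosα=0.5000 sinα=-0.8660 | (2,2) | tMaxX 0.7200 tMaxY 0.7275 | tΔX 2.0000 tΔY 1.1547
    t=0.7200 [x] (3,2)
    t=0.7275 [y] (3,1) — stop
  → r_2 = 0.7275
beam 3: φ=0°, α=345°
  cosα=0.9659 sinα=-0.2588 | (2,2) | tMaxX 0.3727 tMaxY 2.4341 | tΔX 1.0353 tΔY 3.8637
    t=0.3727 [x] (3,2)
    t=1.4080 [x] (4,2)
    t=2.4341 [y] (4,1)
    t=2.4433 [x] (5,1)
    t=3.4785 [x] (6,1) — stop
  → r_3 = 3.4785
beam 4: φ=45°, α=30°
  cosα=0.8660 sinα=0.5000 | (2,2) | tMaxX 0.4157 tMaxY 0.7400 | tΔX 1.1547 tΔY 2.0000
    t=0.4157 [x] (3,2)
    t=0.7400 [y] (3,3)
    t=1.5704 [x] (4,3)
    t=2.7251 [x] (5,3)
    t=2.7400 [y] (5,4)
    t=3.8798 [x] (6,4)
    t=4.7400 [y] (6,5)
    t=5.0345 [x] (7,5)
    t=6.1892 [x] (8,5) — stop
  → r_4 = 6.1892
beam 5: φ=90°, α=75°
  cosα=0.2588 sinα=0.9659 | (2,2) | tMaxX 1.3909 tMaxY 0.3831 | tΔX 3.8637 tΔY 1.0353
    t=0.3831 [y] (2,3)
    t=1.3909 [x] (3,3)
    t=1.4183 [y] (3,4)
    t=2.4536 [y] (3,5)
    t=3.4889 [y] (3,6) — stop
  → r_5 = 3.4889

ranges = [1.6875, 0.7275, 3.4785, 6.1892, 3.4889]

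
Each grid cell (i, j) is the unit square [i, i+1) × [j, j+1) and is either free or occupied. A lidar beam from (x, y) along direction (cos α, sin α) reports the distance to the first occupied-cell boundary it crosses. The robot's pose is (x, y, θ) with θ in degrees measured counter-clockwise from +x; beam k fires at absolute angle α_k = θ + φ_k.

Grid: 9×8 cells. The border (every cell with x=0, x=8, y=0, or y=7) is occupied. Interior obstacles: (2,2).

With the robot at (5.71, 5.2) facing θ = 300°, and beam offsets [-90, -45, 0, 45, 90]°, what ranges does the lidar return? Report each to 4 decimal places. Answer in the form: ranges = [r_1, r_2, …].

beam 1: φ=-90°, α=210°
  cosα=-0.8660 sinα=-0.5000 | (5,5) | tMaxX 0.8198 tMaxY 0.4000 | tΔX 1.1547 tΔY 2.0000
    t=0.4000 [y] (5,4)
    t=0.8198 [x] (4,4)
    t=1.9745 [x] (3,4)
    t=2.4000 [y] (3,3)
    t=3.1292 [x] (2,3)
    t=4.2839 [x] (1,3)
    t=4.4000 [y] (1,2)
    t=5.4386 [x] (0,2) — stop
  → r_1 = 5.4386
beam 2: φ=-45°, α=255°
  cosα=-0.2588 sinα=-0.9659 | (5,5) | tMaxX 2.7432 tMaxY 0.2071 | tΔX 3.8637 tΔY 1.0353
    t=0.2071 [y] (5,4)
    t=1.2423 [y] (5,3)
    t=2.2776 [y] (5,2)
    t=2.7432 [x] (4,2)
    t=3.3129 [y] (4,1)
    t=4.3482 [y] (4,0) — stop
  → r_2 = 4.3482
beam 3: φ=0°, α=300°
  cosα=0.5000 sinα=-0.8660 | (5,5) | tMaxX 0.5800 tMaxY 0.2309 | tΔX 2.0000 tΔY 1.1547
    t=0.2309 [y] (5,4)
    t=0.5800 [x] (6,4)
    t=1.3856 [y] (6,3)
    t=2.5403 [y] (6,2)
    t=2.5800 [x] (7,2)
    t=3.6950 [y] (7,1)
    t=4.5800 [x] (8,1) — stop
  → r_3 = 4.5800
beam 4: φ=45°, α=345°
  cosα=0.9659 sinα=-0.2588 | (5,5) | tMaxX 0.3002 tMaxY 0.7727 | tΔX 1.0353 tΔY 3.8637
    t=0.3002 [x] (6,5)
    t=0.7727 [y] (6,4)
    t=1.3355 [x] (7,4)
    t=2.3708 [x] (8,4) — stop
  → r_4 = 2.3708
beam 5: φ=90°, α=30°
  cosα=0.8660 sinα=0.5000 | (5,5) | tMaxX 0.3349 tMaxY 1.6000 | tΔX 1.1547 tΔY 2.0000
    t=0.3349 [x] (6,5)
    t=1.4896 [x] (7,5)
    t=1.6000 [y] (7,6)
    t=2.6443 [x] (8,6) — stop
  → r_5 = 2.6443

ranges = [5.4386, 4.3482, 4.5800, 2.3708, 2.6443]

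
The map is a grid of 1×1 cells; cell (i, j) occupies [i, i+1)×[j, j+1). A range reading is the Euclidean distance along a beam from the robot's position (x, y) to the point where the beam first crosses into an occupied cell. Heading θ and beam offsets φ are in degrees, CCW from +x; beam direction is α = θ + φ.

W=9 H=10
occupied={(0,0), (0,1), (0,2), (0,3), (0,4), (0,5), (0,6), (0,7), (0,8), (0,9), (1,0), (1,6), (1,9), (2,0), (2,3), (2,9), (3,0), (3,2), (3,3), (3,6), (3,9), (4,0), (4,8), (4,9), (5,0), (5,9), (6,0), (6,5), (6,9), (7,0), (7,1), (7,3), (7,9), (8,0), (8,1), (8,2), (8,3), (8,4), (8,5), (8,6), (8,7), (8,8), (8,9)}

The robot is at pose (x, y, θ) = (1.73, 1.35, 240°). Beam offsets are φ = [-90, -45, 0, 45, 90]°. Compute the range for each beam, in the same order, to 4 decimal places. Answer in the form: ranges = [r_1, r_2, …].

ranges = [0.8429, 0.7558, 0.4041, 0.3623, 0.7000]

beam 1: φ=-90°, α=150°
  d=(-0.8660,0.5000)  start (1,1)  tX=0.8429 tY=1.3000  stride 1/|dx|=1.1547 1/|dy|=2.0000
    cross x-line → (0,1), t=0.8429 (wall)
  → r_1 = 0.8429
beam 2: φ=-45°, α=195°
  d=(-0.9659,-0.2588)  start (1,1)  tX=0.7558 tY=1.3523  stride 1/|dx|=1.0353 1/|dy|=3.8637
    cross x-line → (0,1), t=0.7558 (wall)
  → r_2 = 0.7558
beam 3: φ=0°, α=240°
  d=(-0.5000,-0.8660)  start (1,1)  tX=1.4600 tY=0.4041  stride 1/|dx|=2.0000 1/|dy|=1.1547
    cross y-line → (1,0), t=0.4041 (wall)
  → r_3 = 0.4041
beam 4: φ=45°, α=285°
  d=(0.2588,-0.9659)  start (1,1)  tX=1.0432 tY=0.3623  stride 1/|dx|=3.8637 1/|dy|=1.0353
    cross y-line → (1,0), t=0.3623 (wall)
  → r_4 = 0.3623
beam 5: φ=90°, α=330°
  d=(0.8660,-0.5000)  start (1,1)  tX=0.3118 tY=0.7000  stride 1/|dx|=1.1547 1/|dy|=2.0000
    cross x-line → (2,1), t=0.3118
    cross y-line → (2,0), t=0.7000 (wall)
  → r_5 = 0.7000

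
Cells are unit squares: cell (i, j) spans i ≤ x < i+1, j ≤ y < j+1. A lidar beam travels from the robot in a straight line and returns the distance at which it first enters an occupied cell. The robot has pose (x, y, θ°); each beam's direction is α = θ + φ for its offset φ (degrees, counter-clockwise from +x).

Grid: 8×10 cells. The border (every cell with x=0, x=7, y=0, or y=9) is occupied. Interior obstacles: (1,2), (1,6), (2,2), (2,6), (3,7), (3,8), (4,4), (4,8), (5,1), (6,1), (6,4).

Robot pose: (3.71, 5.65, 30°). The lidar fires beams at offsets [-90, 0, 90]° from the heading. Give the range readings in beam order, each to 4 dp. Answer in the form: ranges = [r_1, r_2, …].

beam 1: φ=-90°, α=300°
  dir = (cos 300°, sin 300°) = (0.5000, -0.8660); from cell (3,5)
  next x-line at t=0.5800, next y-line at t=0.7506; Δt_x=2.0000, Δt_y=1.1547
    x: enter (4,5) at t=0.5800
    y: enter (4,4) at t=0.7506 ← occupied
  → r_1 = 0.7506
beam 2: φ=0°, α=30°
  dir = (cos 30°, sin 30°) = (0.8660, 0.5000); from cell (3,5)
  next x-line at t=0.3349, next y-line at t=0.7000; Δt_x=1.1547, Δt_y=2.0000
    x: enter (4,5) at t=0.3349
    y: enter (4,6) at t=0.7000
    x: enter (5,6) at t=1.4896
    x: enter (6,6) at t=2.6443
    y: enter (6,7) at t=2.7000
    x: enter (7,7) at t=3.7990 ← occupied
  → r_2 = 3.7990
beam 3: φ=90°, α=120°
  dir = (cos 120°, sin 120°) = (-0.5000, 0.8660); from cell (3,5)
  next x-line at t=1.4200, next y-line at t=0.4041; Δt_x=2.0000, Δt_y=1.1547
    y: enter (3,6) at t=0.4041
    x: enter (2,6) at t=1.4200 ← occupied
  → r_3 = 1.4200

ranges = [0.7506, 3.7990, 1.4200]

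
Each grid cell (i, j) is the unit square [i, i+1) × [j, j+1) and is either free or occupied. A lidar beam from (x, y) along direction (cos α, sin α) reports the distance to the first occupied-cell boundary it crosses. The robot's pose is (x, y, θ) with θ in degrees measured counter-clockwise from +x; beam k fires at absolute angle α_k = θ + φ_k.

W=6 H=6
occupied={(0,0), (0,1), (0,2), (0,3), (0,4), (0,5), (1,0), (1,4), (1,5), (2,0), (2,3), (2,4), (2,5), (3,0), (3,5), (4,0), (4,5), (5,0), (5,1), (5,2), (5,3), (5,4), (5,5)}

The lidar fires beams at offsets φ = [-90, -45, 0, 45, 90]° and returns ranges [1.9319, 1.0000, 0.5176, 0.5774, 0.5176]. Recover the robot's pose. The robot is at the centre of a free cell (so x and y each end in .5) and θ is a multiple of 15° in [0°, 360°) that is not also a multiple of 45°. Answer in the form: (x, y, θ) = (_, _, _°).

The pose lattice has 13·16 = 208 candidates. Test each by forward raycasting.
  (2.5, 2.5, 150°): beam 1 = 0.5774 ≠ 1.9319 ✗
  (1.5, 3.5, 150°): beam 1 = 0.5774 ≠ 1.9319 ✗
  (3.5, 3.5, 105°): beam 1 = 1.5529 ≠ 1.9319 ✗
  (2.5, 2.5, 345°): beam 1 = 1.5529 ≠ 1.9319 ✗
  …
  (1.5, 1.5, 165°): r_1=1.9319, r_2=1.0000, r_3=0.5176, r_4=0.5774, r_5=0.5176 — all match ✓
Unique over the lattice → pose = (1.5, 1.5, 165°).

(x, y, θ) = (1.5, 1.5, 165°)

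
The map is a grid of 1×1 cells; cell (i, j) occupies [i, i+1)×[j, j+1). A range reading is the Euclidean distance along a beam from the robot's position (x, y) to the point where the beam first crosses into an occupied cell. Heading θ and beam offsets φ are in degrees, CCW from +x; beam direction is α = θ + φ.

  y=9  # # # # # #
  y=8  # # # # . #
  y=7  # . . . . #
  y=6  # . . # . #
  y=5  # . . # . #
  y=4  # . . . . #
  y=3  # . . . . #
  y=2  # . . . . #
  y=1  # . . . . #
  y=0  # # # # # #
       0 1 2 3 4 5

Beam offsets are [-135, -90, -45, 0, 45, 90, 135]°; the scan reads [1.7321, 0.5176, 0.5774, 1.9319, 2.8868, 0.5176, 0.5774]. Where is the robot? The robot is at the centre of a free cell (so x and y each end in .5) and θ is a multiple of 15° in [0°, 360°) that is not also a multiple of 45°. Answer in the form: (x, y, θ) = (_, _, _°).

(x, y, θ) = (3.5, 7.5, 165°)

Candidates: 27 free-cell centres × 16 headings = 432 poses. Raycast each; keep the one whose scan matches to 4 dp.
  (1.5, 1.5, 15°): beam 1 = 0.5774 ≠ 1.7321 ✗
  (4.5, 5.5, 255°): beam 1 = 1.0000 ≠ 1.7321 ✗
  (1.5, 6.5, 210°): beam 1 = 1.5529 ≠ 1.7321 ✗
  (4.5, 7.5, 300°): beam 1 = 1.9319 ≠ 1.7321 ✗
  …
  (3.5, 7.5, 165°): r_1=1.7321, r_2=0.5176, r_3=0.5774, r_4=1.9319, r_5=2.8868, r_6=0.5176, r_7=0.5774 — all match ✓
Unique over the lattice → pose = (3.5, 7.5, 165°).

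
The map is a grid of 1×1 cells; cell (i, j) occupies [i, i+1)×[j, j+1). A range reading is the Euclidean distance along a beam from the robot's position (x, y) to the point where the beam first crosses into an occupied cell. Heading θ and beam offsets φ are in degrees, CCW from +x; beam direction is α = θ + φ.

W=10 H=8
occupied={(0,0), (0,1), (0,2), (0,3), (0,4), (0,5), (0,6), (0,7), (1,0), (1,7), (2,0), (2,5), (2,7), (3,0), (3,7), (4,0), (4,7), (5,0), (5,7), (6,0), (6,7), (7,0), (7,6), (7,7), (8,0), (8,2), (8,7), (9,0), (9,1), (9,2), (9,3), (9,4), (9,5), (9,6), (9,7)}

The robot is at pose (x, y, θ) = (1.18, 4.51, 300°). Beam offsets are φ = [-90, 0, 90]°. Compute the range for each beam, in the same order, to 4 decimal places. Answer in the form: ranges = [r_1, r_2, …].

beam 1: φ=-90°, α=210°
  cosα=-0.8660 sinα=-0.5000 | (1,4) | tMaxX 0.2078 tMaxY 1.0200 | tΔX 1.1547 tΔY 2.0000
    t=0.2078 [x] (0,4) — stop
  → r_1 = 0.2078
beam 2: φ=0°, α=300°
  cosα=0.5000 sinα=-0.8660 | (1,4) | tMaxX 1.6400 tMaxY 0.5889 | tΔX 2.0000 tΔY 1.1547
    t=0.5889 [y] (1,3)
    t=1.6400 [x] (2,3)
    t=1.7436 [y] (2,2)
    t=2.8983 [y] (2,1)
    t=3.6400 [x] (3,1)
    t=4.0530 [y] (3,0) — stop
  → r_2 = 4.0530
beam 3: φ=90°, α=30°
  cosα=0.8660 sinα=0.5000 | (1,4) | tMaxX 0.9469 tMaxY 0.9800 | tΔX 1.1547 tΔY 2.0000
    t=0.9469 [x] (2,4)
    t=0.9800 [y] (2,5) — stop
  → r_3 = 0.9800

ranges = [0.2078, 4.0530, 0.9800]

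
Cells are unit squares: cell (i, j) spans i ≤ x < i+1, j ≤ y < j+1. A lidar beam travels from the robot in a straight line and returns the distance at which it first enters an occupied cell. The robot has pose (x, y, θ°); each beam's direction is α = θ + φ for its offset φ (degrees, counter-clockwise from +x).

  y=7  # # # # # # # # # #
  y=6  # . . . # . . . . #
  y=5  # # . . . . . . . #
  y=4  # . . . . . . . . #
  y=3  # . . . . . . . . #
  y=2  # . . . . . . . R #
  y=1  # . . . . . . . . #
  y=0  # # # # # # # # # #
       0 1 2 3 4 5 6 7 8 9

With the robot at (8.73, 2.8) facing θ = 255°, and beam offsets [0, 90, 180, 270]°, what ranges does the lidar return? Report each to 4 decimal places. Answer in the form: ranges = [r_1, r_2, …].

beam 1: φ=0°, α=255°
  d=(-0.2588,-0.9659)  start (8,2)  tX=2.8205 tY=0.8282  stride 1/|dx|=3.8637 1/|dy|=1.0353
    cross y-line → (8,1), t=0.8282
    cross y-line → (8,0), t=1.8635 (wall)
  → r_1 = 1.8635
beam 2: φ=90°, α=345°
  d=(0.9659,-0.2588)  start (8,2)  tX=0.2795 tY=3.0910  stride 1/|dx|=1.0353 1/|dy|=3.8637
    cross x-line → (9,2), t=0.2795 (wall)
  → r_2 = 0.2795
beam 3: φ=180°, α=75°
  d=(0.2588,0.9659)  start (8,2)  tX=1.0432 tY=0.2071  stride 1/|dx|=3.8637 1/|dy|=1.0353
    cross y-line → (8,3), t=0.2071
    cross x-line → (9,3), t=1.0432 (wall)
  → r_3 = 1.0432
beam 4: φ=270°, α=165°
  d=(-0.9659,0.2588)  start (8,2)  tX=0.7558 tY=0.7727  stride 1/|dx|=1.0353 1/|dy|=3.8637
    cross x-line → (7,2), t=0.7558
    cross y-line → (7,3), t=0.7727
    cross x-line → (6,3), t=1.7910
    cross x-line → (5,3), t=2.8263
    cross x-line → (4,3), t=3.8616
    cross y-line → (4,4), t=4.6364
    cross x-line → (3,4), t=4.8969
    cross x-line → (2,4), t=5.9321
    cross x-line → (1,4), t=6.9674
    cross x-line → (0,4), t=8.0027 (wall)
  → r_4 = 8.0027

ranges = [1.8635, 0.2795, 1.0432, 8.0027]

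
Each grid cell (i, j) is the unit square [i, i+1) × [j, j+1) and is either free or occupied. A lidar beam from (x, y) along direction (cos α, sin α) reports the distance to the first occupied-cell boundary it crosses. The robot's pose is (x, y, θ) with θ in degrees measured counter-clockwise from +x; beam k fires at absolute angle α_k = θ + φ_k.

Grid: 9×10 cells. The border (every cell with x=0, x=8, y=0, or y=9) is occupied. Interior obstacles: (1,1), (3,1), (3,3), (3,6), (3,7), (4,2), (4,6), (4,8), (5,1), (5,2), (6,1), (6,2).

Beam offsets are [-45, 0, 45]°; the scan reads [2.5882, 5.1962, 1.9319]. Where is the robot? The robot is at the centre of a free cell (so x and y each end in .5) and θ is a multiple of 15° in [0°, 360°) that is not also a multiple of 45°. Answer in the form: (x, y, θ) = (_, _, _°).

(x, y, θ) = (7.5, 7.5, 240°)

Enumerate (i+0.5, j+0.5, θ) over the 44 free cells and 16 admissible headings. For each, cast all 3 beams and compare to the given ranges.
  (2.5, 2.5, 75°): beam 1 = 1.0000 ≠ 2.5882 ✗
  (2.5, 1.5, 105°): beam 1 = 1.7321 ≠ 2.5882 ✗
  (7.5, 2.5, 30°): beam 1 = 0.5176 ≠ 2.5882 ✗
  …
  (7.5, 7.5, 240°): r_1=2.5882, r_2=5.1962, r_3=1.9319 — all match ✓
No second candidate reproduces the full scan.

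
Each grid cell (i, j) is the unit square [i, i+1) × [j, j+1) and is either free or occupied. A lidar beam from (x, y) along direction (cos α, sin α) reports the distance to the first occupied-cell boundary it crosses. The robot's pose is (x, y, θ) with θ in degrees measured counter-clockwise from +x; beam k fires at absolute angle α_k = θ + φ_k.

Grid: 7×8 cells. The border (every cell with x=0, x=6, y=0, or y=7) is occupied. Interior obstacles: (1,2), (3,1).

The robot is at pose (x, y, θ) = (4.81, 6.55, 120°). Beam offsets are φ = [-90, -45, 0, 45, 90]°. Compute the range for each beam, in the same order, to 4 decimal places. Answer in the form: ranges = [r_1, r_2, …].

beam 1: φ=-90°, α=30°
  cosα=0.8660 sinα=0.5000 | (4,6) | tMaxX 0.2194 tMaxY 0.9000 | tΔX 1.1547 tΔY 2.0000
    t=0.2194 [x] (5,6)
    t=0.9000 [y] (5,7) — stop
  → r_1 = 0.9000
beam 2: φ=-45°, α=75°
  cosα=0.2588 sinα=0.9659 | (4,6) | tMaxX 0.7341 tMaxY 0.4659 | tΔX 3.8637 tΔY 1.0353
    t=0.4659 [y] (4,7) — stop
  → r_2 = 0.4659
beam 3: φ=0°, α=120°
  cosα=-0.5000 sinα=0.8660 | (4,6) | tMaxX 1.6200 tMaxY 0.5196 | tΔX 2.0000 tΔY 1.1547
    t=0.5196 [y] (4,7) — stop
  → r_3 = 0.5196
beam 4: φ=45°, α=165°
  cosα=-0.9659 sinα=0.2588 | (4,6) | tMaxX 0.8386 tMaxY 1.7387 | tΔX 1.0353 tΔY 3.8637
    t=0.8386 [x] (3,6)
    t=1.7387 [y] (3,7) — stop
  → r_4 = 1.7387
beam 5: φ=90°, α=210°
  cosα=-0.8660 sinα=-0.5000 | (4,6) | tMaxX 0.9353 tMaxY 1.1000 | tΔX 1.1547 tΔY 2.0000
    t=0.9353 [x] (3,6)
    t=1.1000 [y] (3,5)
    t=2.0900 [x] (2,5)
    t=3.1000 [y] (2,4)
    t=3.2447 [x] (1,4)
    t=4.3994 [x] (0,4) — stop
  → r_5 = 4.3994

ranges = [0.9000, 0.4659, 0.5196, 1.7387, 4.3994]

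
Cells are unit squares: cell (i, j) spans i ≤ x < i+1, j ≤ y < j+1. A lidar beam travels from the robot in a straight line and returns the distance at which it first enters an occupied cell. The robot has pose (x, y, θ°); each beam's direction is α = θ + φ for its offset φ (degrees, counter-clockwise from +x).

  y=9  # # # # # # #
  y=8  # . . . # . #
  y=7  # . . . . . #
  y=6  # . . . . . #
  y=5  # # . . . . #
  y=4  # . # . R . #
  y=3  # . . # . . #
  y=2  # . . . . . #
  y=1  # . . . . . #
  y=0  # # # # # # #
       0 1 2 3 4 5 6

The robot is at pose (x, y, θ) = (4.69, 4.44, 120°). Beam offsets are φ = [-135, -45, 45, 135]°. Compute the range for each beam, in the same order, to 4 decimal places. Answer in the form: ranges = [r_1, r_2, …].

beam 1: φ=-135°, α=345°
  cosα=0.9659 sinα=-0.2588 | (4,4) | tMaxX 0.3209 tMaxY 1.7000 | tΔX 1.0353 tΔY 3.8637
    t=0.3209 [x] (5,4)
    t=1.3562 [x] (6,4) — stop
  → r_1 = 1.3562
beam 2: φ=-45°, α=75°
  cosα=0.2588 sinα=0.9659 | (4,4) | tMaxX 1.1977 tMaxY 0.5798 | tΔX 3.8637 tΔY 1.0353
    t=0.5798 [y] (4,5)
    t=1.1977 [x] (5,5)
    t=1.6150 [y] (5,6)
    t=2.6503 [y] (5,7)
    t=3.6856 [y] (5,8)
    t=4.7209 [y] (5,9) — stop
  → r_2 = 4.7209
beam 3: φ=45°, α=165°
  cosα=-0.9659 sinα=0.2588 | (4,4) | tMaxX 0.7143 tMaxY 2.1637 | tΔX 1.0353 tΔY 3.8637
    t=0.7143 [x] (3,4)
    t=1.7496 [x] (2,4) — stop
  → r_3 = 1.7496
beam 4: φ=135°, α=255°
  cosα=-0.2588 sinα=-0.9659 | (4,4) | tMaxX 2.6660 tMaxY 0.4555 | tΔX 3.8637 tΔY 1.0353
    t=0.4555 [y] (4,3)
    t=1.4908 [y] (4,2)
    t=2.5261 [y] (4,1)
    t=2.6660 [x] (3,1)
    t=3.5614 [y] (3,0) — stop
  → r_4 = 3.5614

ranges = [1.3562, 4.7209, 1.7496, 3.5614]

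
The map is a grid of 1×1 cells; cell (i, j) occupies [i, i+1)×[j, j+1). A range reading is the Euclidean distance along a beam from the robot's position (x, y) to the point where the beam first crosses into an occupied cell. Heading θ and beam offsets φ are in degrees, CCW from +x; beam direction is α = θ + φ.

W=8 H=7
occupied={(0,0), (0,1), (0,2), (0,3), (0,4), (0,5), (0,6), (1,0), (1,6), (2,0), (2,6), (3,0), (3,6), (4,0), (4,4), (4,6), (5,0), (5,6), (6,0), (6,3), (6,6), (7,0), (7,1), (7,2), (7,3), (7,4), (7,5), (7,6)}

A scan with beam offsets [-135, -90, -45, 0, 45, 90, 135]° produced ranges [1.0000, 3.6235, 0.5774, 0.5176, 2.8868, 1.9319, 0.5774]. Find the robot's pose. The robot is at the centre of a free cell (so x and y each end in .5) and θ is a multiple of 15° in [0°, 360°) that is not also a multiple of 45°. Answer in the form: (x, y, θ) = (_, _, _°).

(x, y, θ) = (4.5, 5.5, 285°)

Enumerate (i+0.5, j+0.5, θ) over the 28 free cells and 16 admissible headings. For each, cast all 7 beams and compare to the given ranges.
  (3.5, 5.5, 165°): beam 2 = 0.5176 ≠ 3.6235 ✗
  (6.5, 5.5, 345°): beam 1 = 1.7321 ≠ 1.0000 ✗
  (1.5, 5.5, 345°): beam 1 = 0.5774 ≠ 1.0000 ✗
  (5.5, 4.5, 345°): beam 1 = 0.5774 ≠ 1.0000 ✗
  …
  (4.5, 5.5, 285°): r_1=1.0000, r_2=3.6235, r_3=0.5774, r_4=0.5176, r_5=2.8868, r_6=1.9319, r_7=0.5774 — all match ✓
No second candidate reproduces the full scan.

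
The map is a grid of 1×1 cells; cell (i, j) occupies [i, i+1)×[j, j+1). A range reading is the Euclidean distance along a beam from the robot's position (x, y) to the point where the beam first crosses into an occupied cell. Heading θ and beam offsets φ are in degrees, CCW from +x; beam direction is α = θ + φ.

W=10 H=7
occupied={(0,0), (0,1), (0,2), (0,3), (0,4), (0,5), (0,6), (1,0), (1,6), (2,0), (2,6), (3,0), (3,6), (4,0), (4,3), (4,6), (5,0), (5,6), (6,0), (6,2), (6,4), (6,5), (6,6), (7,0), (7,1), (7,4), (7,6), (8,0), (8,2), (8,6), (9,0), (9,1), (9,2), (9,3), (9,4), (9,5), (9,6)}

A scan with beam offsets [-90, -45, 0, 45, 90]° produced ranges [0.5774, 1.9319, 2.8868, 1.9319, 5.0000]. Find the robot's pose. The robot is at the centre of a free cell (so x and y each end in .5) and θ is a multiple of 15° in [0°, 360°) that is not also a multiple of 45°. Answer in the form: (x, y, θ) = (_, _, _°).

Enumerate (i+0.5, j+0.5, θ) over the 33 free cells and 16 admissible headings. For each, cast all 5 beams and compare to the given ranges.
  (7.5, 2.5, 345°): beam 1 = 0.5176 ≠ 0.5774 ✗
  (6.5, 3.5, 150°): beam 2 = 0.5176 ≠ 1.9319 ✗
  (7.5, 2.5, 120°): beam 2 = 1.5529 ≠ 1.9319 ✗
  (5.5, 5.5, 285°): beam 1 = 4.6587 ≠ 0.5774 ✗
  …
  (3.5, 1.5, 30°): r_1=0.5774, r_2=1.9319, r_3=2.8868, r_4=1.9319, r_5=5.0000 — all match ✓
Unique over the lattice → pose = (3.5, 1.5, 30°).

(x, y, θ) = (3.5, 1.5, 30°)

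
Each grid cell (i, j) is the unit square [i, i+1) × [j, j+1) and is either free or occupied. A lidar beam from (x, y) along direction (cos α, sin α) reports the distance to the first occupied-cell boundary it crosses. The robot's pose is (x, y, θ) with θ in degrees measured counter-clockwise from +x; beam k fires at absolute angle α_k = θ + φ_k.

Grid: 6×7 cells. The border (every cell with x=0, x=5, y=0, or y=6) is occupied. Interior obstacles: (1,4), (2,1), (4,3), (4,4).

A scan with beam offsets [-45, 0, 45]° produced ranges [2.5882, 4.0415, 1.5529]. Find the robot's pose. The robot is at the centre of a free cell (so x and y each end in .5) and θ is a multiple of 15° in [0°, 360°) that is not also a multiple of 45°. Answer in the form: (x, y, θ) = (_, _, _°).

(x, y, θ) = (1.5, 2.5, 60°)

The pose lattice has 16·16 = 256 candidates. Test each by forward raycasting.
  (2.5, 4.5, 165°): beam 1 = 1.7321 ≠ 2.5882 ✗
  (1.5, 2.5, 300°): beam 1 = 1.5529 ≠ 2.5882 ✗
  (1.5, 5.5, 150°): beam 1 = 0.5176 ≠ 2.5882 ✗
  (4.5, 1.5, 345°): beam 1 = 0.5774 ≠ 2.5882 ✗
  …
  (1.5, 2.5, 60°): r_1=2.5882, r_2=4.0415, r_3=1.5529 — all match ✓
Only this pose fits every beam.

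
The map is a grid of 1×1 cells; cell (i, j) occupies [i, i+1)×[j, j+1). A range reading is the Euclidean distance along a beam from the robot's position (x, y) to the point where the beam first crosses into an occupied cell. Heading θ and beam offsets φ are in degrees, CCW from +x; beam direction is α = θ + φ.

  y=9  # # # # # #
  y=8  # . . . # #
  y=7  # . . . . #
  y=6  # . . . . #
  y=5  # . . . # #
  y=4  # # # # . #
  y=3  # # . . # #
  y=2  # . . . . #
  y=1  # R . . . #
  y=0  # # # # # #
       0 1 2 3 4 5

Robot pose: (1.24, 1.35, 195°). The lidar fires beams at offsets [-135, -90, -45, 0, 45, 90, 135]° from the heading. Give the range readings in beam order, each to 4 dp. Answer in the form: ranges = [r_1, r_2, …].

beam 1: φ=-135°, α=60°
  dir = (cos 60°, sin 60°) = (0.5000, 0.8660); from cell (1,1)
  next x-line at t=1.5200, next y-line at t=0.7506; Δt_x=2.0000, Δt_y=1.1547
    y: enter (1,2) at t=0.7506
    x: enter (2,2) at t=1.5200
    y: enter (2,3) at t=1.9053
    y: enter (2,4) at t=3.0600 ← occupied
  → r_1 = 3.0600
beam 2: φ=-90°, α=105°
  dir = (cos 105°, sin 105°) = (-0.2588, 0.9659); from cell (1,1)
  next x-line at t=0.9273, next y-line at t=0.6729; Δt_x=3.8637, Δt_y=1.0353
    y: enter (1,2) at t=0.6729
    x: enter (0,2) at t=0.9273 ← occupied
  → r_2 = 0.9273
beam 3: φ=-45°, α=150°
  dir = (cos 150°, sin 150°) = (-0.8660, 0.5000); from cell (1,1)
  next x-line at t=0.2771, next y-line at t=1.3000; Δt_x=1.1547, Δt_y=2.0000
    x: enter (0,1) at t=0.2771 ← occupied
  → r_3 = 0.2771
beam 4: φ=0°, α=195°
  dir = (cos 195°, sin 195°) = (-0.9659, -0.2588); from cell (1,1)
  next x-line at t=0.2485, next y-line at t=1.3523; Δt_x=1.0353, Δt_y=3.8637
    x: enter (0,1) at t=0.2485 ← occupied
  → r_4 = 0.2485
beam 5: φ=45°, α=240°
  dir = (cos 240°, sin 240°) = (-0.5000, -0.8660); from cell (1,1)
  next x-line at t=0.4800, next y-line at t=0.4041; Δt_x=2.0000, Δt_y=1.1547
    y: enter (1,0) at t=0.4041 ← occupied
  → r_5 = 0.4041
beam 6: φ=90°, α=285°
  dir = (cos 285°, sin 285°) = (0.2588, -0.9659); from cell (1,1)
  next x-line at t=2.9364, next y-line at t=0.3623; Δt_x=3.8637, Δt_y=1.0353
    y: enter (1,0) at t=0.3623 ← occupied
  → r_6 = 0.3623
beam 7: φ=135°, α=330°
  dir = (cos 330°, sin 330°) = (0.8660, -0.5000); from cell (1,1)
  next x-line at t=0.8776, next y-line at t=0.7000; Δt_x=1.1547, Δt_y=2.0000
    y: enter (1,0) at t=0.7000 ← occupied
  → r_7 = 0.7000

ranges = [3.0600, 0.9273, 0.2771, 0.2485, 0.4041, 0.3623, 0.7000]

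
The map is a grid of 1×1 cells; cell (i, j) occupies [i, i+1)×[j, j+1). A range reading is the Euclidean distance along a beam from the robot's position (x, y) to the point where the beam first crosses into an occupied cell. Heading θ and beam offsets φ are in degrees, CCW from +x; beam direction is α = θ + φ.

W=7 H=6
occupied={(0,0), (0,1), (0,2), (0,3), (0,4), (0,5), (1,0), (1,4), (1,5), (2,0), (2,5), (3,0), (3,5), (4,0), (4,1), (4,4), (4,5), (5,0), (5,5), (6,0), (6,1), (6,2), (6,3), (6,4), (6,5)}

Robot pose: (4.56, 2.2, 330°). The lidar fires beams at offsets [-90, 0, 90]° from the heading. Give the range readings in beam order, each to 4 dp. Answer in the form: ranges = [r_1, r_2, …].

beam 1: φ=-90°, α=240°
  d=(-0.5000,-0.8660)  start (4,2)  tX=1.1200 tY=0.2309  stride 1/|dx|=2.0000 1/|dy|=1.1547
    cross y-line → (4,1), t=0.2309 (wall)
  → r_1 = 0.2309
beam 2: φ=0°, α=330°
  d=(0.8660,-0.5000)  start (4,2)  tX=0.5081 tY=0.4000  stride 1/|dx|=1.1547 1/|dy|=2.0000
    cross y-line → (4,1), t=0.4000 (wall)
  → r_2 = 0.4000
beam 3: φ=90°, α=60°
  d=(0.5000,0.8660)  start (4,2)  tX=0.8800 tY=0.9238  stride 1/|dx|=2.0000 1/|dy|=1.1547
    cross x-line → (5,2), t=0.8800
    cross y-line → (5,3), t=0.9238
    cross y-line → (5,4), t=2.0785
    cross x-line → (6,4), t=2.8800 (wall)
  → r_3 = 2.8800

ranges = [0.2309, 0.4000, 2.8800]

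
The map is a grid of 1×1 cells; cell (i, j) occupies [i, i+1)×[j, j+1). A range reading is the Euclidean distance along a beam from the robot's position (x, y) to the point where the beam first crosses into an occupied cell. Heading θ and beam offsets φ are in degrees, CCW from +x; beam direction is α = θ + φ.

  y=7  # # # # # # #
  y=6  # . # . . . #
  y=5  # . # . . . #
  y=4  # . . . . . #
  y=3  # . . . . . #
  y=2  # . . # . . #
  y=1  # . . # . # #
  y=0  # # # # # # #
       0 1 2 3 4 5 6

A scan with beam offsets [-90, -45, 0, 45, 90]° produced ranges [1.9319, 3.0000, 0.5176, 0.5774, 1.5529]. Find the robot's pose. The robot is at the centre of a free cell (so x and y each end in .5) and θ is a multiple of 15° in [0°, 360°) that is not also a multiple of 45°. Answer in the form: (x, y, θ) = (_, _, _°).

(x, y, θ) = (1.5, 5.5, 345°)

Candidates: 25 free-cell centres × 16 headings = 400 poses. Raycast each; keep the one whose scan matches to 4 dp.
  (1.5, 5.5, 285°): beam 1 = 0.5176 ≠ 1.9319 ✗
  (1.5, 4.5, 105°): beam 1 = 4.6587 ≠ 1.9319 ✗
  (2.5, 1.5, 210°): beam 1 = 3.0000 ≠ 1.9319 ✗
  (4.5, 1.5, 105°): beam 1 = 0.5176 ≠ 1.9319 ✗
  (3.5, 4.5, 255°): beam 1 = 2.5882 ≠ 1.9319 ✗
  …
  (1.5, 5.5, 345°): r_1=1.9319, r_2=3.0000, r_3=0.5176, r_4=0.5774, r_5=1.5529 — all match ✓
Only this pose fits every beam.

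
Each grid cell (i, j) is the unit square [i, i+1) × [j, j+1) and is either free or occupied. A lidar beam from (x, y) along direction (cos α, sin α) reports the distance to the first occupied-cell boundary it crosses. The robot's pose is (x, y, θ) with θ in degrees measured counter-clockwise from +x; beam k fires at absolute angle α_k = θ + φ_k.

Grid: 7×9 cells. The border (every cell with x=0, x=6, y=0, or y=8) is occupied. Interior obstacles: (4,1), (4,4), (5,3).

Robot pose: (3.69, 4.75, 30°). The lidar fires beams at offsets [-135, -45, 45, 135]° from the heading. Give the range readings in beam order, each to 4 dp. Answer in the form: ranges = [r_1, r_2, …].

beam 1: φ=-135°, α=255°
  direction (-0.2588, -0.9659); cell (3,4); t to first gridline: x 2.6660, y 0.7765 (then +3.8637 / +1.0353)
    (3,3) via y @ 0.7765
    (3,2) via y @ 1.8117
    (2,2) via x @ 2.6660
    (2,1) via y @ 2.8470
    (2,0) via y @ 3.8823  # hit
  → r_1 = 3.8823
beam 2: φ=-45°, α=345°
  direction (0.9659, -0.2588); cell (3,4); t to first gridline: x 0.3209, y 2.8978 (then +1.0353 / +3.8637)
    (4,4) via x @ 0.3209  # hit
  → r_2 = 0.3209
beam 3: φ=45°, α=75°
  direction (0.2588, 0.9659); cell (3,4); t to first gridline: x 1.1977, y 0.2588 (then +3.8637 / +1.0353)
    (3,5) via y @ 0.2588
    (4,5) via x @ 1.1977
    (4,6) via y @ 1.2941
    (4,7) via y @ 2.3294
    (4,8) via y @ 3.3646  # hit
  → r_3 = 3.3646
beam 4: φ=135°, α=165°
  direction (-0.9659, 0.2588); cell (3,4); t to first gridline: x 0.7143, y 0.9659 (then +1.0353 / +3.8637)
    (2,4) via x @ 0.7143
    (2,5) via y @ 0.9659
    (1,5) via x @ 1.7496
    (0,5) via x @ 2.7849  # hit
  → r_4 = 2.7849

ranges = [3.8823, 0.3209, 3.3646, 2.7849]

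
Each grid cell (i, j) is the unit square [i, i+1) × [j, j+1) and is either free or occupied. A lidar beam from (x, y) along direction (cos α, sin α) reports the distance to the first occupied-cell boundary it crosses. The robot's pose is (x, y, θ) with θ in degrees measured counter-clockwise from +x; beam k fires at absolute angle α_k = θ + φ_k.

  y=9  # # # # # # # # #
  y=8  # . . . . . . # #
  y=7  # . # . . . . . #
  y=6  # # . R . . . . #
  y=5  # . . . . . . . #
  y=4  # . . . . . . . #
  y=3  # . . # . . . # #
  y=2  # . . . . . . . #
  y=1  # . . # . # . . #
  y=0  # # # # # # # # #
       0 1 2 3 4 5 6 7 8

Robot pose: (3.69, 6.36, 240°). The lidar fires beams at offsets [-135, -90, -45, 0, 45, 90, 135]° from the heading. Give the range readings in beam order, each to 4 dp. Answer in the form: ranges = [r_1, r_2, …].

beam 1: φ=-135°, α=105°
  d=(-0.2588,0.9659)  start (3,6)  tX=2.6660 tY=0.6626  stride 1/|dx|=3.8637 1/|dy|=1.0353
    cross y-line → (3,7), t=0.6626
    cross y-line → (3,8), t=1.6979
    cross x-line → (2,8), t=2.6660
    cross y-line → (2,9), t=2.7331 (wall)
  → r_1 = 2.7331
beam 2: φ=-90°, α=150°
  d=(-0.8660,0.5000)  start (3,6)  tX=0.7967 tY=1.2800  stride 1/|dx|=1.1547 1/|dy|=2.0000
    cross x-line → (2,6), t=0.7967
    cross y-line → (2,7), t=1.2800 (wall)
  → r_2 = 1.2800
beam 3: φ=-45°, α=195°
  d=(-0.9659,-0.2588)  start (3,6)  tX=0.7143 tY=1.3909  stride 1/|dx|=1.0353 1/|dy|=3.8637
    cross x-line → (2,6), t=0.7143
    cross y-line → (2,5), t=1.3909
    cross x-line → (1,5), t=1.7496
    cross x-line → (0,5), t=2.7849 (wall)
  → r_3 = 2.7849
beam 4: φ=0°, α=240°
  d=(-0.5000,-0.8660)  start (3,6)  tX=1.3800 tY=0.4157  stride 1/|dx|=2.0000 1/|dy|=1.1547
    cross y-line → (3,5), t=0.4157
    cross x-line → (2,5), t=1.3800
    cross y-line → (2,4), t=1.5704
    cross y-line → (2,3), t=2.7251
    cross x-line → (1,3), t=3.3800
    cross y-line → (1,2), t=3.8798
    cross y-line → (1,1), t=5.0345
    cross x-line → (0,1), t=5.3800 (wall)
  → r_4 = 5.3800
beam 5: φ=45°, α=285°
  d=(0.2588,-0.9659)  start (3,6)  tX=1.1977 tY=0.3727  stride 1/|dx|=3.8637 1/|dy|=1.0353
    cross y-line → (3,5), t=0.3727
    cross x-line → (4,5), t=1.1977
    cross y-line → (4,4), t=1.4080
    cross y-line → (4,3), t=2.4433
    cross y-line → (4,2), t=3.4785
    cross y-line → (4,1), t=4.5138
    cross x-line → (5,1), t=5.0615 (wall)
  → r_5 = 5.0615
beam 6: φ=90°, α=330°
  d=(0.8660,-0.5000)  start (3,6)  tX=0.3580 tY=0.7200  stride 1/|dx|=1.1547 1/|dy|=2.0000
    cross x-line → (4,6), t=0.3580
    cross y-line → (4,5), t=0.7200
    cross x-line → (5,5), t=1.5127
    cross x-line → (6,5), t=2.6674
    cross y-line → (6,4), t=2.7200
    cross x-line → (7,4), t=3.8221
    cross y-line → (7,3), t=4.7200 (wall)
  → r_6 = 4.7200
beam 7: φ=135°, α=15°
  d=(0.9659,0.2588)  start (3,6)  tX=0.3209 tY=2.4728  stride 1/|dx|=1.0353 1/|dy|=3.8637
    cross x-line → (4,6), t=0.3209
    cross x-line → (5,6), t=1.3562
    cross x-line → (6,6), t=2.3915
    cross y-line → (6,7), t=2.4728
    cross x-line → (7,7), t=3.4268
    cross x-line → (8,7), t=4.4620 (wall)
  → r_7 = 4.4620

ranges = [2.7331, 1.2800, 2.7849, 5.3800, 5.0615, 4.7200, 4.4620]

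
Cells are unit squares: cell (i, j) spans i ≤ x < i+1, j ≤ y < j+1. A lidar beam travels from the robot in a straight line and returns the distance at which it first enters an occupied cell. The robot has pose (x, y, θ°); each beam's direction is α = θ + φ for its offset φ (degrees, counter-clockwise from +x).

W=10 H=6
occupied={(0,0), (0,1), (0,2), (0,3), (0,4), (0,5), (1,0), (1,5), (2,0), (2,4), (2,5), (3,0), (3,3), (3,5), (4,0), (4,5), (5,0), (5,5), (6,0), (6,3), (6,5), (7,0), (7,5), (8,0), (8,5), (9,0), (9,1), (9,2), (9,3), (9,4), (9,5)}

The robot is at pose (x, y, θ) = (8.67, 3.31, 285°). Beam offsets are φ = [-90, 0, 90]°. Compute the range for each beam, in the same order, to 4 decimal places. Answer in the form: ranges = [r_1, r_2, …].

ranges = [7.9406, 1.2750, 0.3416]

beam 1: φ=-90°, α=195°
  dir = (cos 195°, sin 195°) = (-0.9659, -0.2588); from cell (8,3)
  next x-line at t=0.6936, next y-line at t=1.1977; Δt_x=1.0353, Δt_y=3.8637
    x: enter (7,3) at t=0.6936
    y: enter (7,2) at t=1.1977
    x: enter (6,2) at t=1.7289
    x: enter (5,2) at t=2.7642
    x: enter (4,2) at t=3.7995
    x: enter (3,2) at t=4.8347
    y: enter (3,1) at t=5.0615
    x: enter (2,1) at t=5.8700
    x: enter (1,1) at t=6.9053
    x: enter (0,1) at t=7.9406 ← occupied
  → r_1 = 7.9406
beam 2: φ=0°, α=285°
  dir = (cos 285°, sin 285°) = (0.2588, -0.9659); from cell (8,3)
  next x-line at t=1.2750, next y-line at t=0.3209; Δt_x=3.8637, Δt_y=1.0353
    y: enter (8,2) at t=0.3209
    x: enter (9,2) at t=1.2750 ← occupied
  → r_2 = 1.2750
beam 3: φ=90°, α=15°
  dir = (cos 15°, sin 15°) = (0.9659, 0.2588); from cell (8,3)
  next x-line at t=0.3416, next y-line at t=2.6660; Δt_x=1.0353, Δt_y=3.8637
    x: enter (9,3) at t=0.3416 ← occupied
  → r_3 = 0.3416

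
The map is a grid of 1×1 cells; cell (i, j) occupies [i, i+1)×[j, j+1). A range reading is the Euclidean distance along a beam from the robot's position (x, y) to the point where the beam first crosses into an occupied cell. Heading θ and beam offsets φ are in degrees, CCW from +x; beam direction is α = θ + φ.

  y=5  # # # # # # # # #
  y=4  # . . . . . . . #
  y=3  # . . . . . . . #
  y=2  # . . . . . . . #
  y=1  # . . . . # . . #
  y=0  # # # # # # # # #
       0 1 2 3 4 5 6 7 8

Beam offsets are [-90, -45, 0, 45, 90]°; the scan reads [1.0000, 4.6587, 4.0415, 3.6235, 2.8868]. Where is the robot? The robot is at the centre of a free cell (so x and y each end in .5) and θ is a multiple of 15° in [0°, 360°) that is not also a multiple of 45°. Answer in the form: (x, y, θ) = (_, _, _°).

Enumerate (i+0.5, j+0.5, θ) over the 27 free cells and 16 admissible headings. For each, cast all 5 beams and compare to the given ranges.
  (4.5, 2.5, 120°): beam 1 = 4.0415 ≠ 1.0000 ✗
  (7.5, 4.5, 150°): beam 1 = 0.5774 ≠ 1.0000 ✗
  (5.5, 2.5, 255°): beam 1 = 4.6587 ≠ 1.0000 ✗
  (4.5, 3.5, 285°): beam 1 = 3.6235 ≠ 1.0000 ✗
  …
  (5.5, 4.5, 240°): r_1=1.0000, r_2=4.6587, r_3=4.0415, r_4=3.6235, r_5=2.8868 — all match ✓
Unique over the lattice → pose = (5.5, 4.5, 240°).

(x, y, θ) = (5.5, 4.5, 240°)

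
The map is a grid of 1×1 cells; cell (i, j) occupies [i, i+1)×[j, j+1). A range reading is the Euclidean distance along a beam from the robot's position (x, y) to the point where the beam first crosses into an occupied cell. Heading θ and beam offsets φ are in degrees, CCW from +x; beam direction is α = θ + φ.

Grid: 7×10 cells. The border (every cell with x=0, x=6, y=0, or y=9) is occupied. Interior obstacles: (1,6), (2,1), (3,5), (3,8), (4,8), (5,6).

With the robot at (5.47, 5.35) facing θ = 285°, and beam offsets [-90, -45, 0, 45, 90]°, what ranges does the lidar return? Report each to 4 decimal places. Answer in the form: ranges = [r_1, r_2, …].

ranges = [4.6277, 4.9400, 2.0478, 0.6120, 0.5487]

beam 1: φ=-90°, α=195°
  dir = (cos 195°, sin 195°) = (-0.9659, -0.2588); from cell (5,5)
  next x-line at t=0.4866, next y-line at t=1.3523; Δt_x=1.0353, Δt_y=3.8637
    x: enter (4,5) at t=0.4866
    y: enter (4,4) at t=1.3523
    x: enter (3,4) at t=1.5219
    x: enter (2,4) at t=2.5571
    x: enter (1,4) at t=3.5924
    x: enter (0,4) at t=4.6277 ← occupied
  → r_1 = 4.6277
beam 2: φ=-45°, α=240°
  dir = (cos 240°, sin 240°) = (-0.5000, -0.8660); from cell (5,5)
  next x-line at t=0.9400, next y-line at t=0.4041; Δt_x=2.0000, Δt_y=1.1547
    y: enter (5,4) at t=0.4041
    x: enter (4,4) at t=0.9400
    y: enter (4,3) at t=1.5588
    y: enter (4,2) at t=2.7135
    x: enter (3,2) at t=2.9400
    y: enter (3,1) at t=3.8682
    x: enter (2,1) at t=4.9400 ← occupied
  → r_2 = 4.9400
beam 3: φ=0°, α=285°
  dir = (cos 285°, sin 285°) = (0.2588, -0.9659); from cell (5,5)
  next x-line at t=2.0478, next y-line at t=0.3623; Δt_x=3.8637, Δt_y=1.0353
    y: enter (5,4) at t=0.3623
    y: enter (5,3) at t=1.3976
    x: enter (6,3) at t=2.0478 ← occupied
  → r_3 = 2.0478
beam 4: φ=45°, α=330°
  dir = (cos 330°, sin 330°) = (0.8660, -0.5000); from cell (5,5)
  next x-line at t=0.6120, next y-line at t=0.7000; Δt_x=1.1547, Δt_y=2.0000
    x: enter (6,5) at t=0.6120 ← occupied
  → r_4 = 0.6120
beam 5: φ=90°, α=15°
  dir = (cos 15°, sin 15°) = (0.9659, 0.2588); from cell (5,5)
  next x-line at t=0.5487, next y-line at t=2.5114; Δt_x=1.0353, Δt_y=3.8637
    x: enter (6,5) at t=0.5487 ← occupied
  → r_5 = 0.5487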